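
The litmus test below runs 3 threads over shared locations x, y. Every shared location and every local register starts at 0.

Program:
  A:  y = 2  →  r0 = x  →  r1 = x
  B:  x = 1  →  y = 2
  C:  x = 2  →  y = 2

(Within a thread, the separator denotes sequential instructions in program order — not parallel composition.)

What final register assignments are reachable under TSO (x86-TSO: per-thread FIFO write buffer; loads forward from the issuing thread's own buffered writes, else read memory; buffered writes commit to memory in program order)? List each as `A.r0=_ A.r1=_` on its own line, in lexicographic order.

outcome vector order: (A.r0,A.r1)
|TSO outcomes| = 7

A.r0=0 A.r1=0
A.r0=0 A.r1=1
A.r0=0 A.r1=2
A.r0=1 A.r1=1
A.r0=1 A.r1=2
A.r0=2 A.r1=1
A.r0=2 A.r1=2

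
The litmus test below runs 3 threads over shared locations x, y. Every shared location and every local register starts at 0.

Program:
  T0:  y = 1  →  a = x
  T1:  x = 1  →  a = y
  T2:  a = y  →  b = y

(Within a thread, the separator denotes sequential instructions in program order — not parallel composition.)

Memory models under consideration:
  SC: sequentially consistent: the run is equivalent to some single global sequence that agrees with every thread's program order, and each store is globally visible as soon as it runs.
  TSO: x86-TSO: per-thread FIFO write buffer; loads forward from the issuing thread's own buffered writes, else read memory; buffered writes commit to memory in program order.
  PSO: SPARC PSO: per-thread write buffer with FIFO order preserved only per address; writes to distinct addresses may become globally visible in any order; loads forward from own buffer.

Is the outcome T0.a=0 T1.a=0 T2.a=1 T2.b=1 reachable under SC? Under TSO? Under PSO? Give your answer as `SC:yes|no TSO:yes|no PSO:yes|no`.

outcome vector order: (T0.a,T1.a,T2.a,T2.b)
SC (9): 0100, 0101, 0111, 1000, 1001, 1011, 1100, 1101, 1111
TSO (12): 0000, 0001, 0011, 0100, 0101, 0111, 1000, 1001, 1011, 1100, 1101, 1111
PSO (12): 0000, 0001, 0011, 0100, 0101, 0111, 1000, 1001, 1011, 1100, 1101, 1111
target 0011 ∈ {TSO,PSO}

SC:no TSO:yes PSO:yes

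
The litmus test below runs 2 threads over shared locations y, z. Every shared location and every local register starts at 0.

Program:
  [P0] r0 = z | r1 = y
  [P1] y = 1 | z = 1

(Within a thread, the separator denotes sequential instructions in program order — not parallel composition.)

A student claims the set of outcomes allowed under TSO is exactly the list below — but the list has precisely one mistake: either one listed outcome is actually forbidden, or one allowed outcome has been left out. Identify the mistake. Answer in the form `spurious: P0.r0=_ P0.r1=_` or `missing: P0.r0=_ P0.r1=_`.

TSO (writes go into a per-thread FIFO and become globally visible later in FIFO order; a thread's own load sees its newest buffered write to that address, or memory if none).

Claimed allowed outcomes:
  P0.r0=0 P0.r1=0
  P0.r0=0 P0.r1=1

missing: P0.r0=1 P0.r1=1

outcome vector order: (P0.r0,P0.r1)
TSO: 3 outcomes — {0/0, 0/1, 1/1}
TSO∖claimed = {1/1}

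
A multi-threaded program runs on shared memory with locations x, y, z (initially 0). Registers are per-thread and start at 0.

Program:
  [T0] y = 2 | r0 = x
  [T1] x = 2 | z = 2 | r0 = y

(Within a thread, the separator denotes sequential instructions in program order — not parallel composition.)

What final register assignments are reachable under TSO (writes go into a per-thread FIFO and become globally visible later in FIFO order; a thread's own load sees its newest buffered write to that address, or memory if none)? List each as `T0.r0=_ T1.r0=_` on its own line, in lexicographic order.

T0.r0=0 T1.r0=0
T0.r0=0 T1.r0=2
T0.r0=2 T1.r0=0
T0.r0=2 T1.r0=2

outcome vector order: (T0.r0,T1.r0)
|TSO outcomes| = 4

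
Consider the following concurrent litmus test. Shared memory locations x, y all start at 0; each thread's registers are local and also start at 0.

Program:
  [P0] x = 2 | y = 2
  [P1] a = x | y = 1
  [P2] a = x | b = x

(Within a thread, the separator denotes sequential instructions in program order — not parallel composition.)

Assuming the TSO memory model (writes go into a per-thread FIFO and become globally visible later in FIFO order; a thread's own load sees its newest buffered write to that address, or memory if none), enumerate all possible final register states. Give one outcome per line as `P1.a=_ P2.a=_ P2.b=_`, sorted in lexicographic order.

P1.a=0 P2.a=0 P2.b=0
P1.a=0 P2.a=0 P2.b=2
P1.a=0 P2.a=2 P2.b=2
P1.a=2 P2.a=0 P2.b=0
P1.a=2 P2.a=0 P2.b=2
P1.a=2 P2.a=2 P2.b=2

outcome vector order: (P1.a,P2.a,P2.b)
|TSO outcomes| = 6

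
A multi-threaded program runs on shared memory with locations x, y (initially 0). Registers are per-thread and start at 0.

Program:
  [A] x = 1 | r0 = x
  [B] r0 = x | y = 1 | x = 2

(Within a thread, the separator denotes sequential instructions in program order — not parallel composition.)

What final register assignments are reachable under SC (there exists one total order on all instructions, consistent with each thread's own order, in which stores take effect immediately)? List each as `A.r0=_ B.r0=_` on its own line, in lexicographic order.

outcome vector order: (A.r0,B.r0)
|SC outcomes| = 4

A.r0=1 B.r0=0
A.r0=1 B.r0=1
A.r0=2 B.r0=0
A.r0=2 B.r0=1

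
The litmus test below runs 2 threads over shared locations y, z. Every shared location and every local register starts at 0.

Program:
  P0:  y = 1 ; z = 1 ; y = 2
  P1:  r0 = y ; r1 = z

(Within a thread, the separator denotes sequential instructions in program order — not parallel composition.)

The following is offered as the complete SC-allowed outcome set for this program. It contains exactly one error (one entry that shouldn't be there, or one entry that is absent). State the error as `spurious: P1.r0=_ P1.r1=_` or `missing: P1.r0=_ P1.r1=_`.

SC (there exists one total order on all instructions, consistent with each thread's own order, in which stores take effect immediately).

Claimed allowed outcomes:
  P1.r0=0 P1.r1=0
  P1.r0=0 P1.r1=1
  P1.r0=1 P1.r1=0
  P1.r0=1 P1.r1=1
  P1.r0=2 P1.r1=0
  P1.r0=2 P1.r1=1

spurious: P1.r0=2 P1.r1=0

outcome vector order: (P1.r0,P1.r1)
[SC] allowed = {<0 0>, <0 1>, <1 0>, <1 1>, <2 1>}
claimed∖SC = {<2 0>}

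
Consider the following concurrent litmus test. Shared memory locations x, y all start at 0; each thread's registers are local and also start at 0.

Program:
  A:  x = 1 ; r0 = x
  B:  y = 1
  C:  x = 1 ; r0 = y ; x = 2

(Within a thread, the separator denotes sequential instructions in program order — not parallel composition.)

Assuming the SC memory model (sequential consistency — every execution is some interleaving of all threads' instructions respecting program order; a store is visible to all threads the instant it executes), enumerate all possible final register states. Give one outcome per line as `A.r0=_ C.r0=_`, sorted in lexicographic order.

outcome vector order: (A.r0,C.r0)
|SC outcomes| = 4

A.r0=1 C.r0=0
A.r0=1 C.r0=1
A.r0=2 C.r0=0
A.r0=2 C.r0=1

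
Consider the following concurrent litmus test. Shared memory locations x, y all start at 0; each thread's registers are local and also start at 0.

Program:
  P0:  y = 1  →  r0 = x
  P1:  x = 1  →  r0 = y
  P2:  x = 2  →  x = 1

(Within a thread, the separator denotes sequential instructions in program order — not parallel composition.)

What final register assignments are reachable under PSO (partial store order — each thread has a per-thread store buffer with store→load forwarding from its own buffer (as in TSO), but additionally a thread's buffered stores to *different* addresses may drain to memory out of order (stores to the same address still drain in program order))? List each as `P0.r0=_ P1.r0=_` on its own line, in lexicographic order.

outcome vector order: (P0.r0,P1.r0)
|PSO outcomes| = 6

P0.r0=0 P1.r0=0
P0.r0=0 P1.r0=1
P0.r0=1 P1.r0=0
P0.r0=1 P1.r0=1
P0.r0=2 P1.r0=0
P0.r0=2 P1.r0=1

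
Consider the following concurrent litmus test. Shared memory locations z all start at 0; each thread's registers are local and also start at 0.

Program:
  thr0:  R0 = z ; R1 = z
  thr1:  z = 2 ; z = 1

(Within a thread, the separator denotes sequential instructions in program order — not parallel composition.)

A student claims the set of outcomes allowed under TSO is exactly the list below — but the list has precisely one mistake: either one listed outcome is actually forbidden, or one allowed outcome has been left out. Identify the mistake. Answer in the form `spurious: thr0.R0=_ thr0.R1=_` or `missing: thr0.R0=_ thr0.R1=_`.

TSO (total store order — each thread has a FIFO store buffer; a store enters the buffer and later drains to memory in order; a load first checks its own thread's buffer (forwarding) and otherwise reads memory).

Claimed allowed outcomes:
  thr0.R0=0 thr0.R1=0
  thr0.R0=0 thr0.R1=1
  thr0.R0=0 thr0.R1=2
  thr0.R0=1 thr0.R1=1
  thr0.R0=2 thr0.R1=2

missing: thr0.R0=2 thr0.R1=1

outcome vector order: (thr0.R0,thr0.R1)
under TSO → <0 0> <0 1> <0 2> <1 1> <2 1> <2 2>
TSO∖claimed = {<2 1>}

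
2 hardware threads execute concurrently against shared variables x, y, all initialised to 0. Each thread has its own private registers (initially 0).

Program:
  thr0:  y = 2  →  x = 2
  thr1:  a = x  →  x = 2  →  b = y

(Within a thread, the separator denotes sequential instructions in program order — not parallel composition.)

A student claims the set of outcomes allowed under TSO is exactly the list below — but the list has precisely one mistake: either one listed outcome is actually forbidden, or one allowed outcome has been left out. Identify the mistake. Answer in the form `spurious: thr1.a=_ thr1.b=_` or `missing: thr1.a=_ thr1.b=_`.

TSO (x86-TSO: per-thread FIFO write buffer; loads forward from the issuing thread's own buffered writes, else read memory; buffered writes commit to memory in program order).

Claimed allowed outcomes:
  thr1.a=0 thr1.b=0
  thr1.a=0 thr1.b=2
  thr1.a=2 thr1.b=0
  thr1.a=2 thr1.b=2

outcome vector order: (thr1.a,thr1.b)
TSO: 3 outcomes — {00 02 22}
claimed∖TSO = {20}

spurious: thr1.a=2 thr1.b=0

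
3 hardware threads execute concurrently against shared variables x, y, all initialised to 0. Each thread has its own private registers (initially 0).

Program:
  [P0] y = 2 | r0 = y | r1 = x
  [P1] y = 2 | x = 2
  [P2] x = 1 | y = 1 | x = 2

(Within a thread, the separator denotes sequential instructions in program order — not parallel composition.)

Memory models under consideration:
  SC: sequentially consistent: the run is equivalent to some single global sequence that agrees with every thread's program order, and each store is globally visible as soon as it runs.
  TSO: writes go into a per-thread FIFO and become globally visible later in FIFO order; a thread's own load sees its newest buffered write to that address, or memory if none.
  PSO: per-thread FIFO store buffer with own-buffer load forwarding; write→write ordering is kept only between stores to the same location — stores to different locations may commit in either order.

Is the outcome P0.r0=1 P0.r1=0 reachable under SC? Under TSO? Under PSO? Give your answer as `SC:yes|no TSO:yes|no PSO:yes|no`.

SC:no TSO:no PSO:yes

outcome vector order: (P0.r0,P0.r1)
SC (5): (1,1) (1,2) (2,0) (2,1) (2,2)
TSO (5): (1,1) (1,2) (2,0) (2,1) (2,2)
PSO (6): (1,0) (1,1) (1,2) (2,0) (2,1) (2,2)
target (1,0) ∈ {PSO}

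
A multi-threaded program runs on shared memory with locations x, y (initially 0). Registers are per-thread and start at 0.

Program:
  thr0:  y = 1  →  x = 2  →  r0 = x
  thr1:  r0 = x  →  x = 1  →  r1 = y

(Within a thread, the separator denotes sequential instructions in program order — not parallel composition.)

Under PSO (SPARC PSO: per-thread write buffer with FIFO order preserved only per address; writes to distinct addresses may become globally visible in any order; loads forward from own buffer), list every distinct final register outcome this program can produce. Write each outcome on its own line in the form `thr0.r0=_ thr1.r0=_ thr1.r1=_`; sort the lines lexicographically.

outcome vector order: (thr0.r0,thr1.r0,thr1.r1)
|PSO outcomes| = 8

thr0.r0=1 thr1.r0=0 thr1.r1=0
thr0.r0=1 thr1.r0=0 thr1.r1=1
thr0.r0=1 thr1.r0=2 thr1.r1=0
thr0.r0=1 thr1.r0=2 thr1.r1=1
thr0.r0=2 thr1.r0=0 thr1.r1=0
thr0.r0=2 thr1.r0=0 thr1.r1=1
thr0.r0=2 thr1.r0=2 thr1.r1=0
thr0.r0=2 thr1.r0=2 thr1.r1=1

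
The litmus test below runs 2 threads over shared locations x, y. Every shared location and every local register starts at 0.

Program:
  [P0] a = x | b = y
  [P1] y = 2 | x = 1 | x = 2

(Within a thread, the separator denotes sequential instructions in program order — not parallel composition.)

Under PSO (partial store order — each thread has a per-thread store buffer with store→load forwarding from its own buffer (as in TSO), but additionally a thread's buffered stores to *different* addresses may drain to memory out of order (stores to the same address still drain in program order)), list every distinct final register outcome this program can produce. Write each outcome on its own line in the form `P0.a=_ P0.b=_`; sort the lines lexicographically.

P0.a=0 P0.b=0
P0.a=0 P0.b=2
P0.a=1 P0.b=0
P0.a=1 P0.b=2
P0.a=2 P0.b=0
P0.a=2 P0.b=2

outcome vector order: (P0.a,P0.b)
|PSO outcomes| = 6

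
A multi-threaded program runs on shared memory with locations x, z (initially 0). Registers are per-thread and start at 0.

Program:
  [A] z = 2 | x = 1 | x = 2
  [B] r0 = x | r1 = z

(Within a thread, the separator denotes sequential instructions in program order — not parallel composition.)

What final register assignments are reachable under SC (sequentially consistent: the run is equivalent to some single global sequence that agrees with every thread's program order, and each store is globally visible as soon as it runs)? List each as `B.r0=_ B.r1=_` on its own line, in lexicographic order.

outcome vector order: (B.r0,B.r1)
|SC outcomes| = 4

B.r0=0 B.r1=0
B.r0=0 B.r1=2
B.r0=1 B.r1=2
B.r0=2 B.r1=2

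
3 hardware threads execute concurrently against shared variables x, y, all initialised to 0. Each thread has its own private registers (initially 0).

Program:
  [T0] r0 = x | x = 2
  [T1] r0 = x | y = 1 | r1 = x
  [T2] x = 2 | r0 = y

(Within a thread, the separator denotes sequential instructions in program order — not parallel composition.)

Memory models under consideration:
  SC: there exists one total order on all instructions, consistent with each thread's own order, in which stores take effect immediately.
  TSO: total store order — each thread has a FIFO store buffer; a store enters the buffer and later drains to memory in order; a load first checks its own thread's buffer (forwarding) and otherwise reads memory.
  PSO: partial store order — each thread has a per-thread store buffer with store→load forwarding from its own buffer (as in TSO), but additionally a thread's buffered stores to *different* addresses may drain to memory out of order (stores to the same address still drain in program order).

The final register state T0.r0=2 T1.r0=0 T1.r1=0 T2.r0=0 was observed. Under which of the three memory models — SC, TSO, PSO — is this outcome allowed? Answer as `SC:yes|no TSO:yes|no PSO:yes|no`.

outcome vector order: (T0.r0,T1.r0,T1.r1,T2.r0)
under SC → (0,0,0,1) (0,0,2,0) (0,0,2,1) (0,2,2,0) (0,2,2,1) (2,0,0,1) (2,0,2,0) (2,0,2,1) (2,2,2,0) (2,2,2,1)
under TSO → (0,0,0,0) (0,0,0,1) (0,0,2,0) (0,0,2,1) (0,2,2,0) (0,2,2,1) (2,0,0,0) (2,0,0,1) (2,0,2,0) (2,0,2,1) (2,2,2,0) (2,2,2,1)
under PSO → (0,0,0,0) (0,0,0,1) (0,0,2,0) (0,0,2,1) (0,2,2,0) (0,2,2,1) (2,0,0,0) (2,0,0,1) (2,0,2,0) (2,0,2,1) (2,2,2,0) (2,2,2,1)
target (2,0,0,0) ∈ {TSO,PSO}

SC:no TSO:yes PSO:yes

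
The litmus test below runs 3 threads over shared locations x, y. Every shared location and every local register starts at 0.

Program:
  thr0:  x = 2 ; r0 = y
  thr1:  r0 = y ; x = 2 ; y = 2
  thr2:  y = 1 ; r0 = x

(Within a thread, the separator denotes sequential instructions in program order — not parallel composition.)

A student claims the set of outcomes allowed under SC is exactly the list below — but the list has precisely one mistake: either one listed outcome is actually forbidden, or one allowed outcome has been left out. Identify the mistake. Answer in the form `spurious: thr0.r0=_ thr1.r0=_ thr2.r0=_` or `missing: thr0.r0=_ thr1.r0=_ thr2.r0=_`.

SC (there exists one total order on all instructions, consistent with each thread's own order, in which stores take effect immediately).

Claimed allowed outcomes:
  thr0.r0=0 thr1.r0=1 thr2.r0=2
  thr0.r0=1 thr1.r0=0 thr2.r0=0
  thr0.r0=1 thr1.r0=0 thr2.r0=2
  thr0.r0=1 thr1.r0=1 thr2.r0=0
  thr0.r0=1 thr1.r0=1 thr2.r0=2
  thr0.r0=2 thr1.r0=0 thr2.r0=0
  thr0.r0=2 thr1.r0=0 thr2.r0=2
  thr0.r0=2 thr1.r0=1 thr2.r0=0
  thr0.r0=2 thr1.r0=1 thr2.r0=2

missing: thr0.r0=0 thr1.r0=0 thr2.r0=2

outcome vector order: (thr0.r0,thr1.r0,thr2.r0)
SC: 10 outcomes — {<0 0 2> <0 1 2> <1 0 0> <1 0 2> <1 1 0> <1 1 2> <2 0 0> <2 0 2> <2 1 0> <2 1 2>}
SC∖claimed = {<0 0 2>}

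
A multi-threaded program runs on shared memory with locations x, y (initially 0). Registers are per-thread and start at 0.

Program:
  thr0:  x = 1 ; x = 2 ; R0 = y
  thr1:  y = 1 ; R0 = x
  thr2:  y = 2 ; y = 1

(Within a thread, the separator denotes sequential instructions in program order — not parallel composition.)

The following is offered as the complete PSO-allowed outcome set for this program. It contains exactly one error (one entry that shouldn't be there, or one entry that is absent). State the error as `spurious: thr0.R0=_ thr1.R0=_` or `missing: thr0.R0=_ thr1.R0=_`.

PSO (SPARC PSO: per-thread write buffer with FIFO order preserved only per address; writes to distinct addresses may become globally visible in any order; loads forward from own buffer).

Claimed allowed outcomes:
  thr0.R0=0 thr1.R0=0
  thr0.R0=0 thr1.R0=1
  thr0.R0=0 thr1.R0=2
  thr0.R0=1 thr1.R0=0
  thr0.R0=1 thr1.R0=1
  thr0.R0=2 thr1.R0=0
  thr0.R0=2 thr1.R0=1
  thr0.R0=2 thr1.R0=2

missing: thr0.R0=1 thr1.R0=2

outcome vector order: (thr0.R0,thr1.R0)
PSO: 9 outcomes — {0/0, 0/1, 0/2, 1/0, 1/1, 1/2, 2/0, 2/1, 2/2}
PSO∖claimed = {1/2}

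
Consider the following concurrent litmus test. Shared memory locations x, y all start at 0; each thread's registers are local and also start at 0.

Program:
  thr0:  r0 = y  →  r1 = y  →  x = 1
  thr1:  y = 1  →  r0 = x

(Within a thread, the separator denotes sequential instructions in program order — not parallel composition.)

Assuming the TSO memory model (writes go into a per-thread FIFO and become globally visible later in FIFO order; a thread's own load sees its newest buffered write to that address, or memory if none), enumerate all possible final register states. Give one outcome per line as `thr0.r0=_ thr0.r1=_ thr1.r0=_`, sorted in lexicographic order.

outcome vector order: (thr0.r0,thr0.r1,thr1.r0)
|TSO outcomes| = 6

thr0.r0=0 thr0.r1=0 thr1.r0=0
thr0.r0=0 thr0.r1=0 thr1.r0=1
thr0.r0=0 thr0.r1=1 thr1.r0=0
thr0.r0=0 thr0.r1=1 thr1.r0=1
thr0.r0=1 thr0.r1=1 thr1.r0=0
thr0.r0=1 thr0.r1=1 thr1.r0=1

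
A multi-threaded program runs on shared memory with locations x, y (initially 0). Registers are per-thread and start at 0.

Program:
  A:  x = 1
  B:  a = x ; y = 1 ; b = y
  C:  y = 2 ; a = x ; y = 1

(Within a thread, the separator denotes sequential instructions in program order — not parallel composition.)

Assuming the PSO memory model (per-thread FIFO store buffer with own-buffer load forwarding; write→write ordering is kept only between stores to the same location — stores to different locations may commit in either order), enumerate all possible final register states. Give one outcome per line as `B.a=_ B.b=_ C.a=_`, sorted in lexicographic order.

B.a=0 B.b=1 C.a=0
B.a=0 B.b=1 C.a=1
B.a=0 B.b=2 C.a=0
B.a=0 B.b=2 C.a=1
B.a=1 B.b=1 C.a=0
B.a=1 B.b=1 C.a=1
B.a=1 B.b=2 C.a=0
B.a=1 B.b=2 C.a=1

outcome vector order: (B.a,B.b,C.a)
|PSO outcomes| = 8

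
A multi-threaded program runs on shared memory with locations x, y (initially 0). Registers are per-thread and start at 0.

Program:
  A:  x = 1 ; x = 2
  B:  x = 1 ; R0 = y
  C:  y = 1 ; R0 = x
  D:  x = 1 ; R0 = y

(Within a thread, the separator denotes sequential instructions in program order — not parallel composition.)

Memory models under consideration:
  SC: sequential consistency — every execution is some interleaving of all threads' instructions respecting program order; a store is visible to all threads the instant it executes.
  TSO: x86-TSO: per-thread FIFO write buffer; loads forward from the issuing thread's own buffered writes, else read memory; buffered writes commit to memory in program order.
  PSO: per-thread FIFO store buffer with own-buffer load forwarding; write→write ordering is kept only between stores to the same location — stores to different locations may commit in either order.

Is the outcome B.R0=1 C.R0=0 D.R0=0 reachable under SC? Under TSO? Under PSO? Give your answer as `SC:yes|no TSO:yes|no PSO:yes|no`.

SC:no TSO:yes PSO:yes

outcome vector order: (B.R0,C.R0,D.R0)
under SC → 0/1/0, 0/1/1, 0/2/0, 0/2/1, 1/0/1, 1/1/0, 1/1/1, 1/2/0, 1/2/1
under TSO → 0/0/0, 0/0/1, 0/1/0, 0/1/1, 0/2/0, 0/2/1, 1/0/0, 1/0/1, 1/1/0, 1/1/1, 1/2/0, 1/2/1
under PSO → 0/0/0, 0/0/1, 0/1/0, 0/1/1, 0/2/0, 0/2/1, 1/0/0, 1/0/1, 1/1/0, 1/1/1, 1/2/0, 1/2/1
target 1/0/0 ∈ {TSO,PSO}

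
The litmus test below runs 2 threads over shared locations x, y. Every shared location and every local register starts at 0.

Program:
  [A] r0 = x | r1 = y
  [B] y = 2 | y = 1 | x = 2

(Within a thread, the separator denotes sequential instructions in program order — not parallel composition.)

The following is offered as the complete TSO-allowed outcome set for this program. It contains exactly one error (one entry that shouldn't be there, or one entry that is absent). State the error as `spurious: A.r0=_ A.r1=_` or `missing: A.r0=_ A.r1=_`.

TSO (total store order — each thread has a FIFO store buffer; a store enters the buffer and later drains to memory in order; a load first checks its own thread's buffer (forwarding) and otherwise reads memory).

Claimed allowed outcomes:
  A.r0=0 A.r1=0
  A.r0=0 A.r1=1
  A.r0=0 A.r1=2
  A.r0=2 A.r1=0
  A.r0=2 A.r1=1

outcome vector order: (A.r0,A.r1)
[TSO] allowed = {0/0; 0/1; 0/2; 2/1}
claimed∖TSO = {2/0}

spurious: A.r0=2 A.r1=0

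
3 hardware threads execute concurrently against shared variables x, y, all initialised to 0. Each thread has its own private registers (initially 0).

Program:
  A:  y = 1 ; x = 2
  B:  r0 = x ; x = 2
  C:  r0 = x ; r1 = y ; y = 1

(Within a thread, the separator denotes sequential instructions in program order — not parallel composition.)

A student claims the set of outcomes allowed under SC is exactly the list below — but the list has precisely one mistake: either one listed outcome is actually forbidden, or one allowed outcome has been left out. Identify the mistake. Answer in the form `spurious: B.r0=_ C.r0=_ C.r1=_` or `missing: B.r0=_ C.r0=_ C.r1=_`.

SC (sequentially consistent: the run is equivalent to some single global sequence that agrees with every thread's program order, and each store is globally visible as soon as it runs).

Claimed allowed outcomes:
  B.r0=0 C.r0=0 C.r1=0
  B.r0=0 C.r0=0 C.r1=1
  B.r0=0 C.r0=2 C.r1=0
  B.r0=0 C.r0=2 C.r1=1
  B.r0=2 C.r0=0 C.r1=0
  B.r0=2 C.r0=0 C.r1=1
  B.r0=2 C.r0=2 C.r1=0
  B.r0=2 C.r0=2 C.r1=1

spurious: B.r0=2 C.r0=2 C.r1=0

outcome vector order: (B.r0,C.r0,C.r1)
SC (7): (0,0,0), (0,0,1), (0,2,0), (0,2,1), (2,0,0), (2,0,1), (2,2,1)
claimed∖SC = {(2,2,0)}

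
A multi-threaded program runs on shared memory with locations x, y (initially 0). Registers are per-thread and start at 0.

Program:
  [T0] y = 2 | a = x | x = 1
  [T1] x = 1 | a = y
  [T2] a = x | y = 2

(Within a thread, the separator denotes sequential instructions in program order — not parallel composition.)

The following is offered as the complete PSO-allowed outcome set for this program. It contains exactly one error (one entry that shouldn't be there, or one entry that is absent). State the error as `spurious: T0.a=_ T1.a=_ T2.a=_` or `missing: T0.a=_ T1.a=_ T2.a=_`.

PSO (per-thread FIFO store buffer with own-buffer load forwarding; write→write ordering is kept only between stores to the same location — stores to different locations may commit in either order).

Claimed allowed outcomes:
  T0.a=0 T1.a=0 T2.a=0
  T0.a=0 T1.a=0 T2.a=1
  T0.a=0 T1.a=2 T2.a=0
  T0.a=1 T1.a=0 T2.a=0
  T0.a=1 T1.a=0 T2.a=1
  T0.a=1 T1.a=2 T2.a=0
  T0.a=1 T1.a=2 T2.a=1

missing: T0.a=0 T1.a=2 T2.a=1

outcome vector order: (T0.a,T1.a,T2.a)
PSO (8): <0 0 0>, <0 0 1>, <0 2 0>, <0 2 1>, <1 0 0>, <1 0 1>, <1 2 0>, <1 2 1>
PSO∖claimed = {<0 2 1>}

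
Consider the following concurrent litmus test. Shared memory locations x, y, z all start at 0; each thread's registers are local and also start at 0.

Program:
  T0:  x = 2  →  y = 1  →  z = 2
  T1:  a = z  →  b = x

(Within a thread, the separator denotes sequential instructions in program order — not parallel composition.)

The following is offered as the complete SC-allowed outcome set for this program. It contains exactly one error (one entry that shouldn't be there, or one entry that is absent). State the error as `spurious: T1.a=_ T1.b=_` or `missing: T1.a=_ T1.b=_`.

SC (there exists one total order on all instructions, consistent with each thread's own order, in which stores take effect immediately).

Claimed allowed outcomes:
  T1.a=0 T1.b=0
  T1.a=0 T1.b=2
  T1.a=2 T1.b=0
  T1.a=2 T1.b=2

spurious: T1.a=2 T1.b=0

outcome vector order: (T1.a,T1.b)
SC: 3 outcomes — {<0 0>; <0 2>; <2 2>}
claimed∖SC = {<2 0>}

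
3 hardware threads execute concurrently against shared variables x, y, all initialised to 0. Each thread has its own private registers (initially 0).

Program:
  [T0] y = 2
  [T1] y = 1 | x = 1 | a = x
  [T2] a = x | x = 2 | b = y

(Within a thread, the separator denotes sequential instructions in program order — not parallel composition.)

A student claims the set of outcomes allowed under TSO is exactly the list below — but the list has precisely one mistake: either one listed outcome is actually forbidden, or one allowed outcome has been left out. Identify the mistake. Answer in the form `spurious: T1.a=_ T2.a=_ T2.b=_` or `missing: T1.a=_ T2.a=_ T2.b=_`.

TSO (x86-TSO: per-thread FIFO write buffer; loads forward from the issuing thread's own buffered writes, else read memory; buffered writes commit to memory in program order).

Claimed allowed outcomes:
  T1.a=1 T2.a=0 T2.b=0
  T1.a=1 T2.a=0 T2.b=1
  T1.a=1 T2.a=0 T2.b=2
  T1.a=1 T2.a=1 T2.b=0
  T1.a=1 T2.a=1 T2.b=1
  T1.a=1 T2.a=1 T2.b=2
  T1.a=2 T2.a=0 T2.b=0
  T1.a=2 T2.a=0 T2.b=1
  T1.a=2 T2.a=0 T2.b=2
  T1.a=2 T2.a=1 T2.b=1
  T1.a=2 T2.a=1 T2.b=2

outcome vector order: (T1.a,T2.a,T2.b)
TSO (10): (1,0,0) (1,0,1) (1,0,2) (1,1,1) (1,1,2) (2,0,0) (2,0,1) (2,0,2) (2,1,1) (2,1,2)
claimed∖TSO = {(1,1,0)}

spurious: T1.a=1 T2.a=1 T2.b=0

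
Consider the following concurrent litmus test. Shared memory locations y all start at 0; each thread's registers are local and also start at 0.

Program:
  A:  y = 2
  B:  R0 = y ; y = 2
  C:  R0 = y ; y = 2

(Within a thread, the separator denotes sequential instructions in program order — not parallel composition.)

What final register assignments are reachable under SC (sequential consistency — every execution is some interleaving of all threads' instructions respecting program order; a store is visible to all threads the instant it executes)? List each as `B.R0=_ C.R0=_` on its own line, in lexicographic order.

outcome vector order: (B.R0,C.R0)
|SC outcomes| = 4

B.R0=0 C.R0=0
B.R0=0 C.R0=2
B.R0=2 C.R0=0
B.R0=2 C.R0=2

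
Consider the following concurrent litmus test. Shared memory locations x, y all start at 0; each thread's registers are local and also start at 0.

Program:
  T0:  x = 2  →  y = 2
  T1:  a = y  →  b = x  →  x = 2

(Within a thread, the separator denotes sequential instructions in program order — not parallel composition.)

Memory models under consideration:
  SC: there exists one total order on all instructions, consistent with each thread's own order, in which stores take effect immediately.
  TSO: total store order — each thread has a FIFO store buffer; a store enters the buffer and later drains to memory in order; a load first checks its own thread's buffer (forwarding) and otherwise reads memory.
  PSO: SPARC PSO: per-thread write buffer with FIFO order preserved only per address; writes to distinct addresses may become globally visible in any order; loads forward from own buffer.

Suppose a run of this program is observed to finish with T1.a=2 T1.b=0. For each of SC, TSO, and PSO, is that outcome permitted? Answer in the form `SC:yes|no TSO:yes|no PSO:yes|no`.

outcome vector order: (T1.a,T1.b)
[SC] allowed = {00, 02, 22}
[TSO] allowed = {00, 02, 22}
[PSO] allowed = {00, 02, 20, 22}
target 20 ∈ {PSO}

SC:no TSO:no PSO:yes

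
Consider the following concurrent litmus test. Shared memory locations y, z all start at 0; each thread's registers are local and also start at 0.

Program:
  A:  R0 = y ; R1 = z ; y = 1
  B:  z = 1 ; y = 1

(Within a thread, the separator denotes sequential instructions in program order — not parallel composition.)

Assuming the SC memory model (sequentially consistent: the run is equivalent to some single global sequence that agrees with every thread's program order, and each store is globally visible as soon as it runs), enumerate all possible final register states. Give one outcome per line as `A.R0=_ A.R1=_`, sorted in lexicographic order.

A.R0=0 A.R1=0
A.R0=0 A.R1=1
A.R0=1 A.R1=1

outcome vector order: (A.R0,A.R1)
|SC outcomes| = 3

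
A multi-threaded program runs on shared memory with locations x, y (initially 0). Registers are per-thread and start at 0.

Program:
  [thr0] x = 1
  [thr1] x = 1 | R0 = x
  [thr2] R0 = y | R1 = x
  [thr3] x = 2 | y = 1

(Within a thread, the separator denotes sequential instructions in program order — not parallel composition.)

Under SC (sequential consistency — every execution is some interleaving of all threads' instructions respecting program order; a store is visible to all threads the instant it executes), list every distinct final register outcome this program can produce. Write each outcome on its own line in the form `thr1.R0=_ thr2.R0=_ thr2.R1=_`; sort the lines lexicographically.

thr1.R0=1 thr2.R0=0 thr2.R1=0
thr1.R0=1 thr2.R0=0 thr2.R1=1
thr1.R0=1 thr2.R0=0 thr2.R1=2
thr1.R0=1 thr2.R0=1 thr2.R1=1
thr1.R0=1 thr2.R0=1 thr2.R1=2
thr1.R0=2 thr2.R0=0 thr2.R1=0
thr1.R0=2 thr2.R0=0 thr2.R1=1
thr1.R0=2 thr2.R0=0 thr2.R1=2
thr1.R0=2 thr2.R0=1 thr2.R1=1
thr1.R0=2 thr2.R0=1 thr2.R1=2

outcome vector order: (thr1.R0,thr2.R0,thr2.R1)
|SC outcomes| = 10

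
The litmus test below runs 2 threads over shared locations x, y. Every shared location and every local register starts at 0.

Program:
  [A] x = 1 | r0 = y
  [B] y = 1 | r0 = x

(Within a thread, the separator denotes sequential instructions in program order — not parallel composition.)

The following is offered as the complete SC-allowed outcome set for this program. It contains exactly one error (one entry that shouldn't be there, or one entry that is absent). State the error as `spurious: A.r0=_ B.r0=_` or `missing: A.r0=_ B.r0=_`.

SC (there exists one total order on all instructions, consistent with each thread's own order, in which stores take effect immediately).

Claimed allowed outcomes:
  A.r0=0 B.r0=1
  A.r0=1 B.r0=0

outcome vector order: (A.r0,B.r0)
SC: 3 outcomes — {01, 10, 11}
SC∖claimed = {11}

missing: A.r0=1 B.r0=1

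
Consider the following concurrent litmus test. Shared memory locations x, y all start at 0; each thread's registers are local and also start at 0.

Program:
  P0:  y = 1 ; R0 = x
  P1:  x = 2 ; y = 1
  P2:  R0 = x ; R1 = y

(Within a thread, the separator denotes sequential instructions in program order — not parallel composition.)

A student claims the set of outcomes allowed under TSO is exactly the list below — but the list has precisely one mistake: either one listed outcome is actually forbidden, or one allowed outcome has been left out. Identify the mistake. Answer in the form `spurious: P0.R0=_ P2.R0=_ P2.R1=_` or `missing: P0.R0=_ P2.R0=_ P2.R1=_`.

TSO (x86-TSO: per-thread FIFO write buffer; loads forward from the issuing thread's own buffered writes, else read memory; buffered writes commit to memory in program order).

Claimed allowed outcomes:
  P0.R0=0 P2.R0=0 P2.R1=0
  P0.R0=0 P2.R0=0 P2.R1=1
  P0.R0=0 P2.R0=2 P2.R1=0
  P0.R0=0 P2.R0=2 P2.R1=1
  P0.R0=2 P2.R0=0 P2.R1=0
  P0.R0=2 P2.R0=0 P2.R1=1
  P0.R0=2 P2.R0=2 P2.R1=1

outcome vector order: (P0.R0,P2.R0,P2.R1)
TSO (8): <0 0 0>, <0 0 1>, <0 2 0>, <0 2 1>, <2 0 0>, <2 0 1>, <2 2 0>, <2 2 1>
TSO∖claimed = {<2 2 0>}

missing: P0.R0=2 P2.R0=2 P2.R1=0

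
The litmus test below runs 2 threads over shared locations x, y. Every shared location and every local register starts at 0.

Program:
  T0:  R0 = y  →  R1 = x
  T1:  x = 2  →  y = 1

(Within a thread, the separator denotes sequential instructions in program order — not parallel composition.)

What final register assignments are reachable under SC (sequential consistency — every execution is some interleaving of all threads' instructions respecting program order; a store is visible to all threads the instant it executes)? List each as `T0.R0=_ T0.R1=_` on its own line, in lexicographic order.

outcome vector order: (T0.R0,T0.R1)
|SC outcomes| = 3

T0.R0=0 T0.R1=0
T0.R0=0 T0.R1=2
T0.R0=1 T0.R1=2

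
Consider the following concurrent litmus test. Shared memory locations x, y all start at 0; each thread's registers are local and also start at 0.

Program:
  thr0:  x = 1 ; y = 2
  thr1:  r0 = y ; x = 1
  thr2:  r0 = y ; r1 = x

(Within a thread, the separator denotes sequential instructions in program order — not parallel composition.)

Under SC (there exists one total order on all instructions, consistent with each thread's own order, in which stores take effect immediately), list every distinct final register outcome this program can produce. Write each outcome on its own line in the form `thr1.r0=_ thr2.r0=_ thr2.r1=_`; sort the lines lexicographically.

thr1.r0=0 thr2.r0=0 thr2.r1=0
thr1.r0=0 thr2.r0=0 thr2.r1=1
thr1.r0=0 thr2.r0=2 thr2.r1=1
thr1.r0=2 thr2.r0=0 thr2.r1=0
thr1.r0=2 thr2.r0=0 thr2.r1=1
thr1.r0=2 thr2.r0=2 thr2.r1=1

outcome vector order: (thr1.r0,thr2.r0,thr2.r1)
|SC outcomes| = 6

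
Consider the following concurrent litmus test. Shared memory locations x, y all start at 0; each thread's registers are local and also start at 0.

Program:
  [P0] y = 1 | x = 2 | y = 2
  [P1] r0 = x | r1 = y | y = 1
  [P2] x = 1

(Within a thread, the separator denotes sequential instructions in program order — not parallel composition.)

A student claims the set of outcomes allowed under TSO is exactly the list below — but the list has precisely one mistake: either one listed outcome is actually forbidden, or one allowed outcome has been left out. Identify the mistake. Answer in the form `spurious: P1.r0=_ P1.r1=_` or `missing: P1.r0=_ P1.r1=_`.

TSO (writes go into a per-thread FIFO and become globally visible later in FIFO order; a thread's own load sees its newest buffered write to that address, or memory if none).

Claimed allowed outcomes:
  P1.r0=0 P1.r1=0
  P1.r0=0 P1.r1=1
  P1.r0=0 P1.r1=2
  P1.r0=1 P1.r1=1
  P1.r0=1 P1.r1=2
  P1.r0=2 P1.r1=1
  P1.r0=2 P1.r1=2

missing: P1.r0=1 P1.r1=0

outcome vector order: (P1.r0,P1.r1)
under TSO → 0/0, 0/1, 0/2, 1/0, 1/1, 1/2, 2/1, 2/2
TSO∖claimed = {1/0}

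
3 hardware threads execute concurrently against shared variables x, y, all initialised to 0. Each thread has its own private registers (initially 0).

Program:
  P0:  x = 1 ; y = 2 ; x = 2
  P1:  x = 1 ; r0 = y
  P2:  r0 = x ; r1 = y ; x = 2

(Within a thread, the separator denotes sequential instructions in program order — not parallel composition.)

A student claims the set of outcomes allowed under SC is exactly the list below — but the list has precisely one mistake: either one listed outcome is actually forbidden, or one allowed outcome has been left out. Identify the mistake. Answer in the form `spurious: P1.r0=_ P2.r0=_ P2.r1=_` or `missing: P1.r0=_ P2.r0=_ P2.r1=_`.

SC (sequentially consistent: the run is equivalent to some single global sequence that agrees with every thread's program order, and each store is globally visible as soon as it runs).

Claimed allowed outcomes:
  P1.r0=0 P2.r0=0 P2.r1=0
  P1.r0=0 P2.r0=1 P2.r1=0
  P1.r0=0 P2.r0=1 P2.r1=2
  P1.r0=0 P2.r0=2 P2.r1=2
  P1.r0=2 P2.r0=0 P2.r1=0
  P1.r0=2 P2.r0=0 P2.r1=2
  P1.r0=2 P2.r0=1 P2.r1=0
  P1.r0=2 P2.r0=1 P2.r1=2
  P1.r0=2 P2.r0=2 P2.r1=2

missing: P1.r0=0 P2.r0=0 P2.r1=2

outcome vector order: (P1.r0,P2.r0,P2.r1)
SC (10): (0,0,0); (0,0,2); (0,1,0); (0,1,2); (0,2,2); (2,0,0); (2,0,2); (2,1,0); (2,1,2); (2,2,2)
SC∖claimed = {(0,0,2)}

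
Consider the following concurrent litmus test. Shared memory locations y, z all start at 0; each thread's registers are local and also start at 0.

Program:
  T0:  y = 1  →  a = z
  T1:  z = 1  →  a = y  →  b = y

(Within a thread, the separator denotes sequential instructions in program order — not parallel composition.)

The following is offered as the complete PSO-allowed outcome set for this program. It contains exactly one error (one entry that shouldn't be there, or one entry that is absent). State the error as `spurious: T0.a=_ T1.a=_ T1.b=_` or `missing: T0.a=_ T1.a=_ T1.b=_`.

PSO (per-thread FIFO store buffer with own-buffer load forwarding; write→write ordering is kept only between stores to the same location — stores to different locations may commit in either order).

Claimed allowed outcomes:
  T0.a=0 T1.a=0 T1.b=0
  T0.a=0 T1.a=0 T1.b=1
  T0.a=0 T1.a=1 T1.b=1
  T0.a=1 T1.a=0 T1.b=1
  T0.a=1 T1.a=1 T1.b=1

missing: T0.a=1 T1.a=0 T1.b=0

outcome vector order: (T0.a,T1.a,T1.b)
[PSO] allowed = {<0 0 0>; <0 0 1>; <0 1 1>; <1 0 0>; <1 0 1>; <1 1 1>}
PSO∖claimed = {<1 0 0>}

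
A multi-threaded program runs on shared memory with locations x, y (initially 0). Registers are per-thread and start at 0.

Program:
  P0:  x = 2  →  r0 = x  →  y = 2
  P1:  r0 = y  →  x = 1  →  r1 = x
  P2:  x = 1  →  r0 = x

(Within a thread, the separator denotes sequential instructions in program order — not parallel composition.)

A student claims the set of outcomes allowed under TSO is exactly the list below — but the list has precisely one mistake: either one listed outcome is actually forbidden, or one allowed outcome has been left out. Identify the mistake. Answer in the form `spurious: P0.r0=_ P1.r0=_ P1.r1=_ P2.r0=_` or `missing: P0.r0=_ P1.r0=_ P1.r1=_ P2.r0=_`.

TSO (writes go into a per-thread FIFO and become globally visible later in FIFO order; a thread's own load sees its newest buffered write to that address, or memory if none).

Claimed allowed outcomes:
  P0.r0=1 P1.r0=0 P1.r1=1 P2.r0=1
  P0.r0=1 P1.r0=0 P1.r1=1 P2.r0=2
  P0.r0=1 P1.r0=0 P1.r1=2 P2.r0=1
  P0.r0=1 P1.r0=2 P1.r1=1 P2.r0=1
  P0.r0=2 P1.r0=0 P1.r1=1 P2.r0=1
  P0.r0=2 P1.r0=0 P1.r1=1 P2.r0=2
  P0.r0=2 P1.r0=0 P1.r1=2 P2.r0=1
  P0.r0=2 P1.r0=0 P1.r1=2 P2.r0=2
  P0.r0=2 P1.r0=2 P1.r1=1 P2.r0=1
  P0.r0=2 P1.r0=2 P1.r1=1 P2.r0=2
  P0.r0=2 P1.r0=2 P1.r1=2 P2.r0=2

outcome vector order: (P0.r0,P1.r0,P1.r1,P2.r0)
TSO: 10 outcomes — {(1,0,1,1) (1,0,1,2) (1,0,2,1) (1,2,1,1) (2,0,1,1) (2,0,1,2) (2,0,2,1) (2,0,2,2) (2,2,1,1) (2,2,1,2)}
claimed∖TSO = {(2,2,2,2)}

spurious: P0.r0=2 P1.r0=2 P1.r1=2 P2.r0=2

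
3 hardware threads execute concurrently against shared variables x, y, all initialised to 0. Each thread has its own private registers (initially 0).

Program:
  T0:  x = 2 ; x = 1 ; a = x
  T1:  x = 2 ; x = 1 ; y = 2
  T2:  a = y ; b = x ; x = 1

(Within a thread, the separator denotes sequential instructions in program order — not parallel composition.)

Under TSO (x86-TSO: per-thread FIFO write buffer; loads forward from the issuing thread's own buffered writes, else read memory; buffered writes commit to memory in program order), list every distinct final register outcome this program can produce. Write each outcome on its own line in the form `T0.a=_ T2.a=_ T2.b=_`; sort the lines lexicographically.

T0.a=1 T2.a=0 T2.b=0
T0.a=1 T2.a=0 T2.b=1
T0.a=1 T2.a=0 T2.b=2
T0.a=1 T2.a=2 T2.b=1
T0.a=1 T2.a=2 T2.b=2
T0.a=2 T2.a=0 T2.b=0
T0.a=2 T2.a=0 T2.b=1
T0.a=2 T2.a=0 T2.b=2
T0.a=2 T2.a=2 T2.b=1

outcome vector order: (T0.a,T2.a,T2.b)
|TSO outcomes| = 9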